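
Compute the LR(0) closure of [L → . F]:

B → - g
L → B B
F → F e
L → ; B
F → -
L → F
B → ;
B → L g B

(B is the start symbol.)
{ [F → . -], [F → . F e], [L → . F] }

To compute CLOSURE, for each item [A → α.Bβ] where B is a non-terminal, add [B → .γ] for all productions B → γ; repeat for the newly added items until nothing changes.

Start with: [L → . F]
  [L → . F] has the dot before F: add [F → . F e], [F → . -]
No further items can be added.

CLOSURE = { [F → . -], [F → . F e], [L → . F] }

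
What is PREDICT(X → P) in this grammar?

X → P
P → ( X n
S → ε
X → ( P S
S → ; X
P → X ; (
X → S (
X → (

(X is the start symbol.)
{ '(', ';' }

PREDICT(X → P) = (FIRST(RHS) \ {ε}) ∪ (FOLLOW(X) if ε ∈ FIRST(RHS), i.e. RHS ⇒* ε)
FIRST(P) = { '(', ';' }
FIRST(P) = { '(', ';' }
ε ∉ FIRST(P), so FOLLOW(X) is not added.
PREDICT(X → P) = { '(', ';' }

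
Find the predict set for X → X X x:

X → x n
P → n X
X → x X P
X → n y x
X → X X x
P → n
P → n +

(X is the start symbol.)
PREDICT(X → X X x) = (FIRST(RHS) \ {ε}) ∪ (FOLLOW(X) if ε ∈ FIRST(RHS), i.e. RHS ⇒* ε)
FIRST(X) = { 'n', 'x' }
FIRST(X X x) = { 'n', 'x' }
ε ∉ FIRST(X X x), so FOLLOW(X) is not added.
PREDICT(X → X X x) = { 'n', 'x' }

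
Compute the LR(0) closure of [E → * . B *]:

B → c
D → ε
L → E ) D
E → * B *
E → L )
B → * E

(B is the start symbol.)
{ [B → . * E], [B → . c], [E → * . B *] }

To compute CLOSURE, for each item [A → α.Bβ] where B is a non-terminal, add [B → .γ] for all productions B → γ; repeat for the newly added items until nothing changes.

Start with: [E → * . B *]
  [E → * . B *] has the dot before B: add [B → . c], [B → . * E]
No further items can be added.

CLOSURE = { [B → . * E], [B → . c], [E → * . B *] }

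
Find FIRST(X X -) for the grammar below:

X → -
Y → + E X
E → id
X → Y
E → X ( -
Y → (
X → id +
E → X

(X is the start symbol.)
FIRST sets of the non-terminals involved (from the grammar, by fixed-point iteration):
  FIRST(X) = { '(', '+', '-', 'id' }

To compute FIRST(X X -), process the symbols left to right:
Symbol X is a non-terminal. Add FIRST(X) \ {ε} = { '(', '+', '-', 'id' }
X is not nullable (ε ∉ FIRST(X)), so stop here.
FIRST(X X -) = { '(', '+', '-', 'id' }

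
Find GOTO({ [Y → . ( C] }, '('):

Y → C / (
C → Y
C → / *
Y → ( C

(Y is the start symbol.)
{ [C → . / *], [C → . Y], [Y → ( . C], [Y → . ( C], [Y → . C / (] }

GOTO(I, '(') = CLOSURE({ [A → αX.β] : [A → α.Xβ] ∈ I, X = '(' })

Items with dot before '(', with the dot advanced:
  [Y → . ( C] → [Y → ( . C]
Closure of the advanced items:
  [Y → ( . C] has the dot before C: add [C → . Y], [C → . / *]
  [C → . Y] has the dot before Y: add [Y → . C / (], [Y → . ( C]

GOTO = { [C → . / *], [C → . Y], [Y → ( . C], [Y → . ( C], [Y → . C / (] }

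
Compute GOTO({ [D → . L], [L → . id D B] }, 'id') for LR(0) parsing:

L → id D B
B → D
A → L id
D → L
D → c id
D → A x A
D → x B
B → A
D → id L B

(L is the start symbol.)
{ [A → . L id], [D → . A x A], [D → . L], [D → . c id], [D → . id L B], [D → . x B], [L → . id D B], [L → id . D B] }

GOTO(I, 'id') = CLOSURE({ [A → αX.β] : [A → α.Xβ] ∈ I, X = 'id' })

Items with dot before 'id', with the dot advanced:
  [L → . id D B] → [L → id . D B]
Closure of the advanced items:
  [L → id . D B] has the dot before D: add [D → . L], [D → . c id], [D → . A x A], [D → . x B], [D → . id L B]
  [D → . L] has the dot before L: add [L → . id D B]
  [D → . A x A] has the dot before A: add [A → . L id]

GOTO = { [A → . L id], [D → . A x A], [D → . L], [D → . c id], [D → . id L B], [D → . x B], [L → . id D B], [L → id . D B] }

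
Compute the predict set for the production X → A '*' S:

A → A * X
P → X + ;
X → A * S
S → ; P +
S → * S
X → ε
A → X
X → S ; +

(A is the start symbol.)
PREDICT(X → A '*' S) = (FIRST(RHS) \ {ε}) ∪ (FOLLOW(X) if ε ∈ FIRST(RHS), i.e. RHS ⇒* ε)
FIRST(A) = { '*', ';', ε }
FIRST(A '*' S) = { '*', ';' }
ε ∉ FIRST(A '*' S), so FOLLOW(X) is not added.
PREDICT(X → A '*' S) = { '*', ';' }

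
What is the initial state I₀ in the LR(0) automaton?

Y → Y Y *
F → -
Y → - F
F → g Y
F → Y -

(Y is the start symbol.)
{ [Y → . - F], [Y → . Y Y *], [Y' → . Y] }

First, augment the grammar with Y' → Y
I₀ = CLOSURE({ [Y' → . Y] }):
  [Y' → . Y] has the dot before Y: add [Y → . Y Y *], [Y → . - F]
No further items can be added.

I₀ = { [Y → . - F], [Y → . Y Y *], [Y' → . Y] }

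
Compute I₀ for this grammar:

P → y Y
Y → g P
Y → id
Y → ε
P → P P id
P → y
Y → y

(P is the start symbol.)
First, augment the grammar with P' → P
I₀ = CLOSURE({ [P' → . P] }):
  [P' → . P] has the dot before P: add [P → . y Y], [P → . P P id], [P → . y]
No further items can be added.

I₀ = { [P → . P P id], [P → . y Y], [P → . y], [P' → . P] }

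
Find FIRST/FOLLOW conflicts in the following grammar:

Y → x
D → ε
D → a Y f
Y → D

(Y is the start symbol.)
A FIRST/FOLLOW conflict occurs when a non-terminal N has a nullable alternative N → β (β ⇒* ε) and another alternative N → α with FIRST(α) ∩ FOLLOW(N) ≠ ∅: on such a lookahead the parser cannot decide between expanding α and letting N vanish via β.

Nullable non-terminals: D, Y.
FIRST sets used below: FIRST(D) = { 'a', ε }

D: nullable alternative(s) D → ε; FOLLOW(D) = { $, 'f' }
  D → ε: FIRST \ {ε} = { } — this is the only nullable alternative, skip
  D → a Y f: FIRST \ {ε} = { 'a' } — disjoint from FOLLOW(D)

Y: nullable alternative(s) Y → D; FOLLOW(Y) = { $, 'f' }
  Y → x: FIRST \ {ε} = { 'x' } — disjoint from FOLLOW(Y)
  Y → D: FIRST \ {ε} = { 'a' } — this is the only nullable alternative, skip

No FIRST/FOLLOW conflicts found.

Answer: No FIRST/FOLLOW conflicts.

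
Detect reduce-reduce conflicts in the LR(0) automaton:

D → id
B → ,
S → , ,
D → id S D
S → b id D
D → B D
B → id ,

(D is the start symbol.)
A reduce-reduce conflict occurs when an LR(0) state has two complete items [A → α .] and [B → β .] — both call for a reduction, and with no lookahead the parser cannot choose between them.

Augment with D' → D and build the canonical LR(0) collection (I0 = CLOSURE({[D' → . D]}), then GOTO on every symbol after a dot until no new states appear). It has 13 states:
  I0: { [B → . ,], [B → . id ,], [D → . B D], [D → . id S D], [D → . id], [D' → . D] }  — shift
  I1: { [B → , .] }  — reduce
  I2: { [B → . ,], [B → . id ,], [D → . B D], [D → . id S D], [D → . id], [D → B . D] }  — shift
  I3: { [D' → D .] }  — accept
  I4: { [B → id . ,], [D → id . S D], [D → id .], [S → . , ,], [S → . b id D] }  — shift, reduce
  I5: { [B → id , .], [S → , . ,] }  — shift, reduce
  I6: { [B → . ,], [B → . id ,], [D → . B D], [D → . id S D], [D → . id], [D → id S . D] }  — shift
  I7: { [S → b . id D] }  — shift
  I8: { [B → . ,], [B → . id ,], [D → . B D], [D → . id S D], [D → . id], [S → b id . D] }  — shift
  I9: { [S → b id D .] }  — reduce
  I10: { [D → id S D .] }  — reduce
  I11: { [S → , , .] }  — reduce
  I12: { [D → B D .] }  — reduce

No state contains more than one complete item.

Answer: No reduce-reduce conflicts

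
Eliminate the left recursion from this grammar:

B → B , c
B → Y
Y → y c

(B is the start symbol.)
B → Y B'
B' → , c B'
B' → ε
Y → y c

B is directly left-recursive. The standard transformation for
  A → A α₁ | ... | A α_m | β₁ | ... | β_n
is
  A  → β₁ A' | ... | β_n A'
  A' → α₁ A' | ... | α_m A' | ε

B → Y becomes B → Y B'
B → B , c becomes B' → , c B'
Add B' → ε

Productions for other non-terminals are unchanged:
  Y → y c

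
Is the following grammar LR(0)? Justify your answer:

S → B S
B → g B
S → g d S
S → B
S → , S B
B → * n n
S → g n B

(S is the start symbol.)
No. Shift-reduce conflict between [S → B .] and [B → . * n n]

A grammar is LR(0) if no state in the canonical LR(0) collection has:
  - both a shift item (dot before a terminal) and a complete item (shift-reduce conflict), or
  - two or more complete items (reduce-reduce conflict; the accept item [S' → S .] counts as a complete item here).

Augment with S' → S and build the canonical LR(0) collection (I0 = CLOSURE({[S' → . S]}), then GOTO on every symbol after a dot until no new states appear). It has 17 states:
  I0: { [B → . * n n], [B → . g B], [S → . , S B], [S → . B S], [S → . B], [S → . g d S], [S → . g n B], [S' → . S] }  — shift
  I1: { [B → * . n n] }  — shift
  I2: { [B → . * n n], [B → . g B], [S → , . S B], [S → . , S B], [S → . B S], [S → . B], [S → . g d S], [S → . g n B] }  — shift
  I3: { [B → . * n n], [B → . g B], [S → . , S B], [S → . B S], [S → . B], [S → . g d S], [S → . g n B], [S → B . S], [S → B .] }  — shift, reduce
  I4: { [S' → S .] }  — accept
  I5: { [B → . * n n], [B → . g B], [B → g . B], [S → g . d S], [S → g . n B] }  — shift
  I6: { [B → g B .] }  — reduce
  I7: { [B → . * n n], [B → . g B], [S → . , S B], [S → . B S], [S → . B], [S → . g d S], [S → . g n B], [S → g d . S] }  — shift
  I8: { [B → . * n n], [B → . g B], [B → g . B] }  — shift
  I9: { [B → . * n n], [B → . g B], [S → g n . B] }  — shift
  I10: { [S → g n B .] }  — reduce
  I11: { [S → g d S .] }  — reduce
  I12: { [S → B S .] }  — reduce
  I13: { [B → . * n n], [B → . g B], [S → , S . B] }  — shift
  I14: { [S → , S B .] }  — reduce
  I15: { [B → * n . n] }  — shift
  I16: { [B → * n n .] }  — reduce

Conflict in state I3:
  Shift-reduce conflict between [S → B .] and [B → . * n n]
So the grammar is NOT LR(0).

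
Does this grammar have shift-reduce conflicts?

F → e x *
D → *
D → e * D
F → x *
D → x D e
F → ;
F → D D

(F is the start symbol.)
No shift-reduce conflicts

Augment with F' → F and build the canonical LR(0) collection (I0 = CLOSURE({[F' → . F]}), then GOTO on every symbol after a dot until no new states appear). It has 17 states:
  I0: { [D → . *], [D → . e * D], [D → . x D e], [F → . ;], [F → . D D], [F → . e x *], [F → . x *], [F' → . F] }  — shift
  I1: { [D → * .] }  — reduce
  I2: { [F → ; .] }  — reduce
  I3: { [D → . *], [D → . e * D], [D → . x D e], [F → D . D] }  — shift
  I4: { [F' → F .] }  — accept
  I5: { [D → e . * D], [F → e . x *] }  — shift
  I6: { [D → . *], [D → . e * D], [D → . x D e], [D → x . D e], [F → x . *] }  — shift
  I7: { [D → * .], [F → x * .] }  — 2 reduces
  I8: { [D → x D . e] }  — shift
  I9: { [D → e . * D] }  — shift
  I10: { [D → . *], [D → . e * D], [D → . x D e], [D → x . D e] }  — shift
  I11: { [D → . *], [D → . e * D], [D → . x D e], [D → e * . D] }  — shift
  I12: { [D → e * D .] }  — reduce
  I13: { [D → x D e .] }  — reduce
  I14: { [F → e x . *] }  — shift
  I15: { [F → e x * .] }  — reduce
  I16: { [F → D D .] }  — reduce

No state contains both a complete item and a shift item.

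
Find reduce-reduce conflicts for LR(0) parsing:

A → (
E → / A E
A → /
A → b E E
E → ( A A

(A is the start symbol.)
No reduce-reduce conflicts

Augment with A' → A and build the canonical LR(0) collection (I0 = CLOSURE({[A' → . A]}), then GOTO on every symbol after a dot until no new states appear). It has 13 states:
  I0: { [A → . (], [A → . /], [A → . b E E], [A' → . A] }  — shift
  I1: { [A → ( .] }  — reduce
  I2: { [A → / .] }  — reduce
  I3: { [A' → A .] }  — accept
  I4: { [A → b . E E], [E → . ( A A], [E → . / A E] }  — shift
  I5: { [A → . (], [A → . /], [A → . b E E], [E → ( . A A] }  — shift
  I6: { [A → . (], [A → . /], [A → . b E E], [E → / . A E] }  — shift
  I7: { [A → b E . E], [E → . ( A A], [E → . / A E] }  — shift
  I8: { [A → b E E .] }  — reduce
  I9: { [E → . ( A A], [E → . / A E], [E → / A . E] }  — shift
  I10: { [E → / A E .] }  — reduce
  I11: { [A → . (], [A → . /], [A → . b E E], [E → ( A . A] }  — shift
  I12: { [E → ( A A .] }  — reduce

No state contains more than one complete item.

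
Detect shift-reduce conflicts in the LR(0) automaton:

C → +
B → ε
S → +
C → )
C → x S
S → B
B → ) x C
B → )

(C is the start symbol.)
Augment with C' → C and build the canonical LR(0) collection (I0 = CLOSURE({[C' → . C]}), then GOTO on every symbol after a dot until no new states appear). It has 11 states:
  I0: { [C → . )], [C → . +], [C → . x S], [C' → . C] }  — shift
  I1: { [C → ) .] }  — reduce
  I2: { [C → + .] }  — reduce
  I3: { [C' → C .] }  — accept
  I4: { [B → . ) x C], [B → . )], [B → .], [C → x . S], [S → . +], [S → . B] }  — shift, reduce
  I5: { [B → ) . x C], [B → ) .] }  — shift, reduce
  I6: { [S → + .] }  — reduce
  I7: { [S → B .] }  — reduce
  I8: { [C → x S .] }  — reduce
  I9: { [B → ) x . C], [C → . )], [C → . +], [C → . x S] }  — shift
  I10: { [B → ) x C .] }  — reduce

I4 contains reduce item [B → .] and shift items [B → . )], [B → . ) x C], [S → . +] — shift-reduce conflict.
I5 contains reduce item [B → ) .] and shift item [B → ) . x C] — shift-reduce conflict.

Answer: Yes — I4: [B → .] vs [B → . )]; I5: [B → ) .] vs [B → ) . x C]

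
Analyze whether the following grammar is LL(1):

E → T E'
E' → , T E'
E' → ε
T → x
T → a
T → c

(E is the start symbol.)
A grammar is LL(1) if for each non-terminal N with multiple productions, the predict sets of those productions are pairwise disjoint, where PREDICT(N → α) = (FIRST(α) \ {ε}) ∪ (FOLLOW(N) if α ⇒* ε).

Relevant sets:
  FOLLOW(E') = { $ }

For E':
  PREDICT(E' → ',' T E') = { ',' }
  PREDICT(E' → ε) = { $ }
For T:
  PREDICT(T → x) = { 'x' }
  PREDICT(T → a) = { 'a' }
  PREDICT(T → c) = { 'c' }
E has a single production, so nothing to check there.

All predict sets are disjoint. The grammar IS LL(1).

Answer: Yes, the grammar is LL(1).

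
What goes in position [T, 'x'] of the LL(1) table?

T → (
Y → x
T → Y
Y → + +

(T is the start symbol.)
T → Y

To find M[T, 'x'], we find productions for T where 'x' is in the predict set (PREDICT(N → α) = (FIRST(α) \ {ε}) ∪ (FOLLOW(N) if α ⇒* ε)).

Relevant sets:
  FIRST(Y) = { '+', 'x' }

T → (: PREDICT = { '(' }
T → Y: PREDICT = { '+', 'x' }
  'x' is in predict set, so this production goes in M[T, 'x']

M[T, 'x'] = T → Y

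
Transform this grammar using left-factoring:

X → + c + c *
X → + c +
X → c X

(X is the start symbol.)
X → + c + X'
X' → c *
X' → ε
X → c X

Left-factoring transforms A → αβ₁ | αβ₂ into A → αA' and A' → β₁ | β₂
(α is the longest common prefix among the alternatives). Repeat until
no nonterminal has two alternatives with a common prefix.

Round 1: X has alternatives sharing prefix '+ c +'. Introduce X': X → + c + X'
  Add: X' → c *
  Add: X' → ε

No remaining common prefixes — done.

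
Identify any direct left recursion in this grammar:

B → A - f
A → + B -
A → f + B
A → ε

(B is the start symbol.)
No direct left recursion

Direct left recursion occurs when N → N α for some non-terminal N (the right-hand side begins with the left-hand side itself).

B → A - f: starts with A
A → + B -: starts with '+'
A → f + B: starts with f
A → ε: starts with ε

No direct left recursion found.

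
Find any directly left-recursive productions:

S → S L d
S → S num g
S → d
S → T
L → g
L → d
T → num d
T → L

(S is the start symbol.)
Yes, S is left-recursive

Direct left recursion occurs when N → N α for some non-terminal N (the right-hand side begins with the left-hand side itself).

S → S L d: LEFT RECURSIVE (starts with S)
S → S num g: LEFT RECURSIVE (starts with S)
S → d: starts with d
S → T: starts with T
L → g: starts with g
L → d: starts with d
T → num d: starts with num
T → L: starts with L

The grammar has direct left recursion on: S.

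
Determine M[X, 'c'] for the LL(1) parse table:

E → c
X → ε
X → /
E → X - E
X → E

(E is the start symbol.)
To find M[X, 'c'], we find productions for X where 'c' is in the predict set (PREDICT(N → α) = (FIRST(α) \ {ε}) ∪ (FOLLOW(N) if α ⇒* ε)).

Relevant sets:
  FIRST(E) = { '-', '/', 'c' }
  FOLLOW(X) = { '-' }

X → ε: PREDICT = { '-' }
X → /: PREDICT = { '/' }
X → E: PREDICT = { '-', '/', 'c' }
  'c' is in predict set, so this production goes in M[X, 'c']

M[X, 'c'] = X → E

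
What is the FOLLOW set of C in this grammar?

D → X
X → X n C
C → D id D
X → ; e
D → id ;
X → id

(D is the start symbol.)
In X → X n C: C is at the end, add FOLLOW(X)

The FOLLOW sets referred to above (computed the same way, to a fixed point):
  FOLLOW(X) = { $, 'id', 'n' }

Taking the union: FOLLOW(C) = { $, 'id', 'n' }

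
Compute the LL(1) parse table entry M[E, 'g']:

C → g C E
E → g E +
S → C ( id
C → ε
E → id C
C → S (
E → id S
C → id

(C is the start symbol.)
E → g E +

To find M[E, 'g'], we find productions for E where 'g' is in the predict set (PREDICT(N → α) = (FIRST(α) \ {ε}) ∪ (FOLLOW(N) if α ⇒* ε)).

E → g E +: PREDICT = { 'g' }
  'g' is in predict set, so this production goes in M[E, 'g']
E → id C: PREDICT = { 'id' }
E → id S: PREDICT = { 'id' }

M[E, 'g'] = E → g E +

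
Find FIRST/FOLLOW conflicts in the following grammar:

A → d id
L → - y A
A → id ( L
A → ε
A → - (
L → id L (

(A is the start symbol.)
No FIRST/FOLLOW conflicts.

Nullable non-terminals: A.

A: nullable alternative(s) A → ε; FOLLOW(A) = { $, '(' }
  A → d id: FIRST \ {ε} = { 'd' } — disjoint from FOLLOW(A)
  A → id ( L: FIRST \ {ε} = { 'id' } — disjoint from FOLLOW(A)
  A → ε: FIRST \ {ε} = { } — this is the only nullable alternative, skip
  A → - (: FIRST \ {ε} = { '-' } — disjoint from FOLLOW(A)

L has no nullable alternative, so no FIRST/FOLLOW check is needed there.

No FIRST/FOLLOW conflicts found.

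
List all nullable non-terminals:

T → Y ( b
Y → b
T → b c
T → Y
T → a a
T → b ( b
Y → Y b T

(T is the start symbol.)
A non-terminal is nullable if it can derive ε (the empty string): either it has an ε-production, or it has a production whose right-hand side consists entirely of nullable non-terminals.

There are no ε-productions, so no non-terminal can derive ε.
No non-terminals are nullable.

Answer: None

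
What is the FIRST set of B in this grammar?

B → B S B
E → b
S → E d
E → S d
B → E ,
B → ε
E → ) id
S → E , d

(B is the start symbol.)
FIRST sets of the other non-terminals involved (by the same procedure, iterated to a fixed point):
  FIRST(S) = { ')', 'b' }
  FIRST(E) = { ')', 'b' }

From B → B S B:
  - B is the symbol being defined: contributes nothing new
    B is nullable, so continue to the next symbol
  - S is a non-terminal: add FIRST(S) \ {ε} = { ')', 'b' }
    S is not nullable, so stop
From B → E ,:
  - E is a non-terminal: add FIRST(E) \ {ε} = { ')', 'b' }
    E is not nullable, so stop
From B → ε:
  - ε-production, so ε ∈ FIRST(B)

Collecting: FIRST(B) = { ')', 'b', ε }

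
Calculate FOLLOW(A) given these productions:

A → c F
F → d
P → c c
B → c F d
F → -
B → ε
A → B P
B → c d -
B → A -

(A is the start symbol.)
{ $, '-' }

A is the start symbol, so $ ∈ FOLLOW(A).
In B → A -: A is followed by '-', add FIRST('-') \ {ε} = { '-' }

Taking the union: FOLLOW(A) = { $, '-' }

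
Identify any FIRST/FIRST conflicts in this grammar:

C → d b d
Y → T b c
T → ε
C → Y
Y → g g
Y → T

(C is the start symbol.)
A FIRST/FIRST conflict occurs when two productions N → α and N → β for the same non-terminal have FIRST(α) ∩ FIRST(β) ≠ ∅ (with ε ∈ FIRST of a nullable right-hand side, so two nullable alternatives also conflict).

FIRST sets of the non-terminals at (or reachable through a nullable prefix from) the front of some alternative:
  FIRST(Y) = { 'b', 'g', ε }
  FIRST(T) = { ε }

Productions for C:
  C → d b d: FIRST = { 'd' }
  C → Y: FIRST = { 'b', 'g', ε }
Productions for Y:
  Y → T b c: FIRST = { 'b' }
  Y → g g: FIRST = { 'g' }
  Y → T: FIRST = { ε }
T has only one production, so no FIRST/FIRST conflict is possible there.

All alternatives of each non-terminal have pairwise disjoint FIRST sets.

Answer: No FIRST/FIRST conflicts.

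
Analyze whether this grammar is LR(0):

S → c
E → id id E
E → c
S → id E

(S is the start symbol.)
Yes, the grammar is LR(0)

A grammar is LR(0) if no state in the canonical LR(0) collection has:
  - both a shift item (dot before a terminal) and a complete item (shift-reduce conflict), or
  - two or more complete items (reduce-reduce conflict; the accept item [S' → S .] counts as a complete item here).

Augment with S' → S and build the canonical LR(0) collection (I0 = CLOSURE({[S' → . S]}), then GOTO on every symbol after a dot until no new states appear). It has 9 states:
  I0: { [S → . c], [S → . id E], [S' → . S] }  — shift
  I1: { [S' → S .] }  — accept
  I2: { [S → c .] }  — reduce
  I3: { [E → . c], [E → . id id E], [S → id . E] }  — shift
  I4: { [S → id E .] }  — reduce
  I5: { [E → c .] }  — reduce
  I6: { [E → id . id E] }  — shift
  I7: { [E → . c], [E → . id id E], [E → id id . E] }  — shift
  I8: { [E → id id E .] }  — reduce

Every state is either a pure shift/goto state or contains exactly one complete item and nothing to shift — no conflicts. The grammar is LR(0).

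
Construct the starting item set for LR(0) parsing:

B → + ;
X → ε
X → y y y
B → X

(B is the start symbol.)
First, augment the grammar with B' → B
I₀ = CLOSURE({ [B' → . B] }):
  [B' → . B] has the dot before B: add [B → . + ;], [B → . X]
  [B → . X] has the dot before X: add [X → .], [X → . y y y]
No further items can be added.

I₀ = { [B → . + ;], [B → . X], [B' → . B], [X → . y y y], [X → .] }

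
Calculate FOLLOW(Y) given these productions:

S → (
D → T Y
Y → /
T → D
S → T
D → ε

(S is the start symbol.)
To compute FOLLOW(Y), find every occurrence of Y on a right-hand side N → α Y β: add FIRST(β) \ {ε}, and if β is empty or nullable also add FOLLOW(N). Iterate to a fixed point.

In D → T Y: Y is at the end, add FOLLOW(D)

The FOLLOW sets referred to above (computed the same way, to a fixed point):
  FOLLOW(D) = { $, '/' }

Taking the union: FOLLOW(Y) = { $, '/' }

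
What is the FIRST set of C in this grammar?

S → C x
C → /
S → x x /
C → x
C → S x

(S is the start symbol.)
FIRST sets of the other non-terminals involved (by the same procedure, iterated to a fixed point):
  FIRST(S) = { '/', 'x' }

From C → /:
  - '/' is a terminal: add '/' and stop
From C → x:
  - x is a terminal: add 'x' and stop
From C → S x:
  - S is a non-terminal: add FIRST(S) \ {ε} = { '/', 'x' }
    S is not nullable, so stop

Collecting: FIRST(C) = { '/', 'x' }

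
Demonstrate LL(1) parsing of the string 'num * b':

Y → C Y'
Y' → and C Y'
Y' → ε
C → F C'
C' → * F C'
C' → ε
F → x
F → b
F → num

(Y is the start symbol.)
LL(1) parsing maintains a stack (initially the start symbol over $) and the input. At each step: if the stack top is a terminal, match it against the current input token; if it is a non-terminal N, replace it with the RHS of M[N, lookahead] (the unique production whose predict set contains the lookahead).

Stack is shown with the top on the left.

Stack        Input      Action
------------------------------
Y $          num * b $  output Y → C Y'
C Y' $       num * b $  output C → F C'
F C' Y' $    num * b $  output F → num
num C' Y' $  num * b $  match 'num'
C' Y' $      * b $      output C' → * F C'
* F C' Y' $  * b $      match '*'
F C' Y' $    b $        output F → b
b C' Y' $    b $        match 'b'
C' Y' $      $          output C' → ε
Y' $         $          output Y' → ε
$            $          accept

The string is accepted.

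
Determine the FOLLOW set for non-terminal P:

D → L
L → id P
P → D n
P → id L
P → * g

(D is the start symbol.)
To compute FOLLOW(P), find every occurrence of P on a right-hand side N → α P β: add FIRST(β) \ {ε}, and if β is empty or nullable also add FOLLOW(N). Iterate to a fixed point.

In L → id P: P is at the end, add FOLLOW(L)

The FOLLOW sets referred to above (computed the same way, to a fixed point):
  FOLLOW(L) = { $, 'n' }

Taking the union: FOLLOW(P) = { $, 'n' }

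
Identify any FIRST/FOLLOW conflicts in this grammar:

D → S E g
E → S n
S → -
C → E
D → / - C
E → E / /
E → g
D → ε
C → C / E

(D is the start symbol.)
Nullable non-terminals: D.
FIRST sets used below: FIRST(S) = { '-' }

D: nullable alternative(s) D → ε; FOLLOW(D) = { $ }
  D → S E g: FIRST \ {ε} = { '-' } — disjoint from FOLLOW(D)
  D → / - C: FIRST \ {ε} = { '/' } — disjoint from FOLLOW(D)
  D → ε: FIRST \ {ε} = { } — this is the only nullable alternative, skip

C, E, S have no nullable alternative, so no FIRST/FOLLOW check is needed there.

No FIRST/FOLLOW conflicts found.

Answer: No FIRST/FOLLOW conflicts.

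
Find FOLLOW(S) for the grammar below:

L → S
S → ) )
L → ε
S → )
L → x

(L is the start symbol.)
In L → S: S is at the end, add FOLLOW(L)

The FOLLOW sets referred to above (computed the same way, to a fixed point):
  FOLLOW(L) = { $ }

Taking the union: FOLLOW(S) = { $ }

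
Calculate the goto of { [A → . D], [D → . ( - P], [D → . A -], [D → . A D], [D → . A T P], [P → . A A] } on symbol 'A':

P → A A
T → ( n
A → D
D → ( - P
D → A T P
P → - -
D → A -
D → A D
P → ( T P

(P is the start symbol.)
GOTO(I, 'A') = CLOSURE({ [A → αX.β] : [A → α.Xβ] ∈ I, X = 'A' })

Items with dot before 'A', with the dot advanced:
  [D → . A -] → [D → A . -]
  [D → . A D] → [D → A . D]
  [D → . A T P] → [D → A . T P]
  [P → . A A] → [P → A . A]
Closure of the advanced items:
  [D → A . D] has the dot before D: add [D → . ( - P], [D → . A T P], [D → . A -], [D → . A D]
  [D → A . T P] has the dot before T: add [T → . ( n]
  [P → A . A] has the dot before A: add [A → . D]

GOTO = { [A → . D], [D → . ( - P], [D → . A -], [D → . A D], [D → . A T P], [D → A . -], [D → A . D], [D → A . T P], [P → A . A], [T → . ( n] }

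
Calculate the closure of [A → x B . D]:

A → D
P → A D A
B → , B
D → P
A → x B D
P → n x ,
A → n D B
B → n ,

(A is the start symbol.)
{ [A → . D], [A → . n D B], [A → . x B D], [A → x B . D], [D → . P], [P → . A D A], [P → . n x ,] }

To compute CLOSURE, for each item [A → α.Bβ] where B is a non-terminal, add [B → .γ] for all productions B → γ; repeat for the newly added items until nothing changes.

Start with: [A → x B . D]
  [A → x B . D] has the dot before D: add [D → . P]
  [D → . P] has the dot before P: add [P → . A D A], [P → . n x ,]
  [P → . A D A] has the dot before A: add [A → . D], [A → . x B D], [A → . n D B]
No further items can be added.

CLOSURE = { [A → . D], [A → . n D B], [A → . x B D], [A → x B . D], [D → . P], [P → . A D A], [P → . n x ,] }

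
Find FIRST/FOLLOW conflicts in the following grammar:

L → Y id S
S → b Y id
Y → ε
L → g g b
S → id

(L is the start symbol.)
A FIRST/FOLLOW conflict occurs when a non-terminal N has a nullable alternative N → β (β ⇒* ε) and another alternative N → α with FIRST(α) ∩ FOLLOW(N) ≠ ∅: on such a lookahead the parser cannot decide between expanding α and letting N vanish via β.

Nullable non-terminals: Y.
Y has a nullable alternative but only one production, so nothing to check.

L, S have no nullable alternative, so no FIRST/FOLLOW check is needed there.

No FIRST/FOLLOW conflicts found.

Answer: No FIRST/FOLLOW conflicts.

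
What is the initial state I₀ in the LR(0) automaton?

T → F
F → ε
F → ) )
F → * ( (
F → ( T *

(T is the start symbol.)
{ [F → . ( T *], [F → . ) )], [F → . * ( (], [F → .], [T → . F], [T' → . T] }

First, augment the grammar with T' → T
I₀ = CLOSURE({ [T' → . T] }):
  [T' → . T] has the dot before T: add [T → . F]
  [T → . F] has the dot before F: add [F → .], [F → . ) )], [F → . * ( (], [F → . ( T *]
No further items can be added.

I₀ = { [F → . ( T *], [F → . ) )], [F → . * ( (], [F → .], [T → . F], [T' → . T] }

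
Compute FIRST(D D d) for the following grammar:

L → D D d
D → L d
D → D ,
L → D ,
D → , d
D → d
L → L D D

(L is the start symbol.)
{ ',', 'd' }

FIRST sets of the non-terminals involved (from the grammar, by fixed-point iteration):
  FIRST(D) = { ',', 'd' }

To compute FIRST(D D d), process the symbols left to right:
Symbol D is a non-terminal. Add FIRST(D) \ {ε} = { ',', 'd' }
D is not nullable (ε ∉ FIRST(D)), so stop here.
FIRST(D D d) = { ',', 'd' }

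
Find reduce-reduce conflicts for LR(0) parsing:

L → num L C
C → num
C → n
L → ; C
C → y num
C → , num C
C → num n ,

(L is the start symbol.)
A reduce-reduce conflict occurs when an LR(0) state has two complete items [A → α .] and [B → β .] — both call for a reduction, and with no lookahead the parser cannot choose between them.

Augment with L' → L and build the canonical LR(0) collection (I0 = CLOSURE({[L' → . L]}), then GOTO on every symbol after a dot until no new states appear). It has 16 states:
  I0: { [L → . ; C], [L → . num L C], [L' → . L] }  — shift
  I1: { [C → . , num C], [C → . n], [C → . num n ,], [C → . num], [C → . y num], [L → ; . C] }  — shift
  I2: { [L' → L .] }  — accept
  I3: { [L → . ; C], [L → . num L C], [L → num . L C] }  — shift
  I4: { [C → . , num C], [C → . n], [C → . num n ,], [C → . num], [C → . y num], [L → num L . C] }  — shift
  I5: { [C → , . num C] }  — shift
  I6: { [L → num L C .] }  — reduce
  I7: { [C → n .] }  — reduce
  I8: { [C → num . n ,], [C → num .] }  — shift, reduce
  I9: { [C → y . num] }  — shift
  I10: { [C → y num .] }  — reduce
  I11: { [C → num n . ,] }  — shift
  I12: { [C → num n , .] }  — reduce
  I13: { [C → , num . C], [C → . , num C], [C → . n], [C → . num n ,], [C → . num], [C → . y num] }  — shift
  I14: { [C → , num C .] }  — reduce
  I15: { [L → ; C .] }  — reduce

No state contains more than one complete item.

Answer: No reduce-reduce conflicts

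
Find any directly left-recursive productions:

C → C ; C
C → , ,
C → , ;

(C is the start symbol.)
Yes, C is left-recursive

Direct left recursion occurs when N → N α for some non-terminal N (the right-hand side begins with the left-hand side itself).

C → C ; C: LEFT RECURSIVE (starts with C)
C → , ,: starts with ','
C → , ;: starts with ','

The grammar has direct left recursion on: C.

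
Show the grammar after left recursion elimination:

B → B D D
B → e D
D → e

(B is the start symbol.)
B → e D B'
B' → D D B'
B' → ε
D → e

B is directly left-recursive. The standard transformation for
  A → A α₁ | ... | A α_m | β₁ | ... | β_n
is
  A  → β₁ A' | ... | β_n A'
  A' → α₁ A' | ... | α_m A' | ε

B → e D becomes B → e D B'
B → B D D becomes B' → D D B'
Add B' → ε

Productions for other non-terminals are unchanged:
  D → e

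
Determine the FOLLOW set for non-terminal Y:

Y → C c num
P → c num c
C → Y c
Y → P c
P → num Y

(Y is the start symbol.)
To compute FOLLOW(Y), find every occurrence of Y on a right-hand side N → α Y β: add FIRST(β) \ {ε}, and if β is empty or nullable also add FOLLOW(N). Iterate to a fixed point.

Y is the start symbol, so $ ∈ FOLLOW(Y).
In C → Y c: Y is followed by c, add FIRST(c) \ {ε} = { 'c' }
In P → num Y: Y is at the end, add FOLLOW(P)

The FOLLOW sets referred to above (computed the same way, to a fixed point):
  FOLLOW(P) = { 'c' }

Taking the union: FOLLOW(Y) = { $, 'c' }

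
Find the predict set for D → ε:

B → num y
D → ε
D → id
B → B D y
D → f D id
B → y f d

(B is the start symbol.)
{ 'id', 'y' }

PREDICT(D → ε) = (FIRST(RHS) \ {ε}) ∪ (FOLLOW(D) if ε ∈ FIRST(RHS), i.e. RHS ⇒* ε)
The right-hand side is ε (FIRST(ε) = { ε }), so the predict set is FOLLOW(D) = { 'id', 'y' }
PREDICT(D → ε) = { 'id', 'y' }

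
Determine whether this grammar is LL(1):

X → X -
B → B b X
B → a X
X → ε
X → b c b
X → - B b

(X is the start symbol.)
A grammar is LL(1) if for each non-terminal N with multiple productions, the predict sets of those productions are pairwise disjoint, where PREDICT(N → α) = (FIRST(α) \ {ε}) ∪ (FOLLOW(N) if α ⇒* ε).

Relevant sets:
  FIRST(X) = { '-', 'b', ε }
  FIRST(B) = { 'a' }
  FOLLOW(X) = { $, '-', 'b' }

For X:
  PREDICT(X → X '-') = { '-', 'b' }
  PREDICT(X → ε) = { $, '-', 'b' }
  PREDICT(X → b c b) = { 'b' }
  PREDICT(X → '-' B b) = { '-' }
For B:
  PREDICT(B → B b X) = { 'a' }
  PREDICT(B → a X) = { 'a' }

Conflict found: Predict set conflict for X: { '-', 'b' }
The grammar is NOT LL(1).

Answer: No. Predict set conflict for X: { '-', 'b' }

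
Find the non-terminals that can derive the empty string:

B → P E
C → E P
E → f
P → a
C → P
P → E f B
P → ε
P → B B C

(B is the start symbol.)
ε-productions: P → ε
So P is immediately nullable.
C → P: every symbol on the right is nullable, so C is nullable too.
No further non-terminal can be added: every production for the remaining non-terminals contains a terminal or a non-nullable non-terminal.
Nullable = { 'C', 'P' }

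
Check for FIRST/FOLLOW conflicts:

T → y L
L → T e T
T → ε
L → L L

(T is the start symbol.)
Nullable non-terminals: T.

T: nullable alternative(s) T → ε; FOLLOW(T) = { $, 'e', 'y' }
  T → y L: FIRST \ {ε} = { 'y' } — overlaps FOLLOW(T) on { 'y' }: CONFLICT
  T → ε: FIRST \ {ε} = { } — this is the only nullable alternative, skip

L has no nullable alternative, so no FIRST/FOLLOW check is needed there.

So the grammar has 1 FIRST/FOLLOW conflict (marked CONFLICT above).

Answer: Yes. T → y L with FOLLOW(T) on { 'y' }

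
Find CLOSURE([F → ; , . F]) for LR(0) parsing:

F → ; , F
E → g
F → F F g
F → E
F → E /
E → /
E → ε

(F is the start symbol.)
To compute CLOSURE, for each item [A → α.Bβ] where B is a non-terminal, add [B → .γ] for all productions B → γ; repeat for the newly added items until nothing changes.

Start with: [F → ; , . F]
  [F → ; , . F] has the dot before F: add [F → . ; , F], [F → . F F g], [F → . E], [F → . E /]
  [F → . E] has the dot before E: add [E → . g], [E → . /], [E → .]
No further items can be added.

CLOSURE = { [E → . /], [E → . g], [E → .], [F → . ; , F], [F → . E /], [F → . E], [F → . F F g], [F → ; , . F] }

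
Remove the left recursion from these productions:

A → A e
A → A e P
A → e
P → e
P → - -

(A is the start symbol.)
A → e A'
A' → e A'
A' → e P A'
A' → ε
P → e
P → - -

A is directly left-recursive. The standard transformation for
  A → A α₁ | ... | A α_m | β₁ | ... | β_n
is
  A  → β₁ A' | ... | β_n A'
  A' → α₁ A' | ... | α_m A' | ε

A → e becomes A → e A'
A → A e becomes A' → e A'
A → A e P becomes A' → e P A'
Add A' → ε

Productions for other non-terminals are unchanged:
  P → e
  P → - -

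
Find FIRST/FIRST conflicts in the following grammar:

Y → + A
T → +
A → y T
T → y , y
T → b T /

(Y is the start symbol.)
Productions for T:
  T → +: FIRST = { '+' }
  T → y , y: FIRST = { 'y' }
  T → b T /: FIRST = { 'b' }
Y, A have only one production, so no FIRST/FIRST conflict is possible there.

All alternatives of each non-terminal have pairwise disjoint FIRST sets.

Answer: No FIRST/FIRST conflicts.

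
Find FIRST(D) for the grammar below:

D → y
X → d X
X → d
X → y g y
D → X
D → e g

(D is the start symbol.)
To compute FIRST(D), examine every production with D on the left-hand side, reading each right-hand side left to right until a non-nullable symbol is reached.

FIRST sets of the other non-terminals involved (by the same procedure, iterated to a fixed point):
  FIRST(X) = { 'd', 'y' }

From D → y:
  - y is a terminal: add 'y' and stop
From D → X:
  - X is a non-terminal: add FIRST(X) \ {ε} = { 'd', 'y' }
    X is not nullable, so stop
From D → e g:
  - e is a terminal: add 'e' and stop

Collecting: FIRST(D) = { 'd', 'e', 'y' }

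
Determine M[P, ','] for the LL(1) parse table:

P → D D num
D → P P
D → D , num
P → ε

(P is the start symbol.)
To find M[P, ','], we find productions for P where ',' is in the predict set (PREDICT(N → α) = (FIRST(α) \ {ε}) ∪ (FOLLOW(N) if α ⇒* ε)).

Relevant sets:
  FIRST(D) = { ',', 'num', ε }
  FOLLOW(P) = { $, ',', 'num' }

P → D D num: PREDICT = { ',', 'num' }
  ',' is in predict set, so this production goes in M[P, ',']
P → ε: PREDICT = { $, ',', 'num' }
  ',' is in predict set, so this production goes in M[P, ',']

M[P, ','] = P → D D num, P → ε  (a multiply-defined cell — the grammar is not LL(1))

Answer: P → D D num, P → ε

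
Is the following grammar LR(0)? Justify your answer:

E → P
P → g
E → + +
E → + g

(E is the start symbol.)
Yes, the grammar is LR(0)

A grammar is LR(0) if no state in the canonical LR(0) collection has:
  - both a shift item (dot before a terminal) and a complete item (shift-reduce conflict), or
  - two or more complete items (reduce-reduce conflict; the accept item [E' → E .] counts as a complete item here).

Augment with E' → E and build the canonical LR(0) collection (I0 = CLOSURE({[E' → . E]}), then GOTO on every symbol after a dot until no new states appear). It has 7 states:
  I0: { [E → . + +], [E → . + g], [E → . P], [E' → . E], [P → . g] }  — shift
  I1: { [E → + . +], [E → + . g] }  — shift
  I2: { [E' → E .] }  — accept
  I3: { [E → P .] }  — reduce
  I4: { [P → g .] }  — reduce
  I5: { [E → + + .] }  — reduce
  I6: { [E → + g .] }  — reduce

Every state is either a pure shift/goto state or contains exactly one complete item and nothing to shift — no conflicts. The grammar is LR(0).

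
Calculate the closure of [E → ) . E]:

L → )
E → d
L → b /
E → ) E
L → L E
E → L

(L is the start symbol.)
{ [E → ) . E], [E → . ) E], [E → . L], [E → . d], [L → . )], [L → . L E], [L → . b /] }

To compute CLOSURE, for each item [A → α.Bβ] where B is a non-terminal, add [B → .γ] for all productions B → γ; repeat for the newly added items until nothing changes.

Start with: [E → ) . E]
  [E → ) . E] has the dot before E: add [E → . d], [E → . ) E], [E → . L]
  [E → . L] has the dot before L: add [L → . )], [L → . b /], [L → . L E]
No further items can be added.

CLOSURE = { [E → ) . E], [E → . ) E], [E → . L], [E → . d], [L → . )], [L → . L E], [L → . b /] }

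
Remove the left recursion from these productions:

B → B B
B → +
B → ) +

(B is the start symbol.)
B is directly left-recursive. The standard transformation for
  A → A α₁ | ... | A α_m | β₁ | ... | β_n
is
  A  → β₁ A' | ... | β_n A'
  A' → α₁ A' | ... | α_m A' | ε

B → + becomes B → + B'
B → ) + becomes B → ) + B'
B → B B becomes B' → B B'
Add B' → ε

Resulting grammar:
B → + B'
B → ) + B'
B' → B B'
B' → ε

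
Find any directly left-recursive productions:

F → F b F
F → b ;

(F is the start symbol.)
Direct left recursion occurs when N → N α for some non-terminal N (the right-hand side begins with the left-hand side itself).

F → F b F: LEFT RECURSIVE (starts with F)
F → b ;: starts with b

The grammar has direct left recursion on: F.

Answer: Yes, F is left-recursive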